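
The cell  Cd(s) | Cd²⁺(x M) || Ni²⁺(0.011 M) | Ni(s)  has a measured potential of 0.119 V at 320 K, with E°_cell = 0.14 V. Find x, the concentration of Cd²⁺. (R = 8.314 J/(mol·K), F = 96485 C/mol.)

0.05 M

From the Nernst equation, ln Q = nF(E° − E)/RT = 2×96485×(0.14 − 0.119)/(8.314×320) = 1.523, so Q = 4.59.
With Q = [Cd²⁺]/[Ni²⁺] and the known concentrations, [Cd²⁺] in the numerator gives [Cd²⁺] = 0.05 M.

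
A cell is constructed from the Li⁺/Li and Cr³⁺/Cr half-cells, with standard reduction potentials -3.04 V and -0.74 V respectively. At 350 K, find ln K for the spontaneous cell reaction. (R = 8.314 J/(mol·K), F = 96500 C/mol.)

E°_cell = -0.74 − (-3.04) = 2.30 V, with n = 3 electrons transferred.
At equilibrium E = 0, so the Nernst equation gives ln K = nFE°/RT = (3)(96500)(2.30)/((8.314)(350)) = 228.82.

ln K = 228.8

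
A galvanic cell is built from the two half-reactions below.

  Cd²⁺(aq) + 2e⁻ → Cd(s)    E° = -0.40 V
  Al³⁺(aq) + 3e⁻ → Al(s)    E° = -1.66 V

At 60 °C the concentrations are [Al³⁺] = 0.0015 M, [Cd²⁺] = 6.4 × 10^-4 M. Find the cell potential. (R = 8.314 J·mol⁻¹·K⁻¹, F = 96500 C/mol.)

The Cd²⁺/Cd couple has the higher reduction potential and acts as the cathode, so E°_cell = -0.40 − (-1.66) = 1.26 V.
Balancing electrons gives n = 6; the reaction quotient is Q = [Al³⁺]^2/[Cd²⁺]^3 = 8580.
E = E° − (RT/nF) ln Q = 1.26 − (8.314×333)/(6×96500) × (9.058) = 1.260 − 0.043 = 1.217 V.

1.22 V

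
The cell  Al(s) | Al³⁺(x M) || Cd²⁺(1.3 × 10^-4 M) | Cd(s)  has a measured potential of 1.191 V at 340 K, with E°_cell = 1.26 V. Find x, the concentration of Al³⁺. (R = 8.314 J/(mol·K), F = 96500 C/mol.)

From the Nernst equation, ln Q = nF(E° − E)/RT = 6×96500×(1.26 − 1.191)/(8.314×340) = 14.133, so Q = 1.37 × 10^6.
With Q = [Al³⁺]^2/[Cd²⁺]^3 and the known concentrations, [Al³⁺]^2 in the numerator gives [Al³⁺] = 0.0017 M.

0.0017 M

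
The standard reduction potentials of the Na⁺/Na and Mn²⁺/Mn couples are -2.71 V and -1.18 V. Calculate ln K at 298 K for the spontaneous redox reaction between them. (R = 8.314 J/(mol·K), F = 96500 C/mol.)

ln K = 119.2

E°_cell = -1.18 − (-2.71) = 1.53 V, with n = 2 electrons transferred.
At equilibrium E = 0, so the Nernst equation gives ln K = nFE°/RT = (2)(96500)(1.53)/((8.314)(298)) = 119.19.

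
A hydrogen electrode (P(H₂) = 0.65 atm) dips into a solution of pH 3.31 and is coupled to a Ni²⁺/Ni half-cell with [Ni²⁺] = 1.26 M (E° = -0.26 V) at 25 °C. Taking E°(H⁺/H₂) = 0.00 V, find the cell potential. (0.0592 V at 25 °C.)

The hydrogen couple is the cathode, so E°_cell = 0.26 V; n = 2.
[H⁺] = 10^(−3.31) = 4.9 × 10^-4 M, and Q = [Ni²⁺]·P(H₂) / [H⁺]^2 = 3.41 × 10^6.
E = E° − (0.0592/2) log Q = 0.26 − (0.0592/2)(6.533) = 0.067 V.

0.067 V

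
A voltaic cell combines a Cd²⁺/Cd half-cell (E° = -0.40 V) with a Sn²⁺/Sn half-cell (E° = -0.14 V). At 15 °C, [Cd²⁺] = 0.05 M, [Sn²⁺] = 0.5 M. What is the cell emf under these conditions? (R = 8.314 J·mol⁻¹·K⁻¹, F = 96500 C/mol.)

0.289 V

The Sn²⁺/Sn couple has the higher reduction potential and acts as the cathode, so E°_cell = -0.14 − (-0.40) = 0.26 V.
Balancing electrons gives n = 2; the reaction quotient is Q = [Cd²⁺]/[Sn²⁺] = 0.100.
E = E° − (RT/nF) ln Q = 0.26 − (8.314×288)/(2×96500) × (-2.303) = 0.260 + 0.029 = 0.289 V.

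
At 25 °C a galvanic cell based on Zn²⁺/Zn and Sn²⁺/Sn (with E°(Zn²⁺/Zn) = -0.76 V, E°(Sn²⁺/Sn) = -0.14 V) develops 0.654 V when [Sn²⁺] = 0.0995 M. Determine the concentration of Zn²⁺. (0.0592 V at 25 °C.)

0.0071 M

From the Nernst equation, log Q = n(E° − E)/0.0592 = 2(0.62 − 0.654)/0.0592 = -1.149, so Q = 0.0710.
With Q = [Zn²⁺]/[Sn²⁺] and the known concentrations, [Zn²⁺] in the numerator gives [Zn²⁺] = 0.0071 M.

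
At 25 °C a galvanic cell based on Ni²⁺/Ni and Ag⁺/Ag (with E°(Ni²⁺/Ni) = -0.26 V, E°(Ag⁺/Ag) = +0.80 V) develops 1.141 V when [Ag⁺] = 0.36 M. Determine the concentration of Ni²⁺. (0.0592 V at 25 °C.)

2.4 × 10^-4 M

From the Nernst equation, log Q = n(E° − E)/0.0592 = 2(1.06 − 1.141)/0.0592 = -2.736, so Q = 0.00183.
With Q = [Ni²⁺]/[Ag⁺]^2 and the known concentrations, [Ni²⁺] in the numerator gives [Ni²⁺] = 2.4 × 10^-4 M.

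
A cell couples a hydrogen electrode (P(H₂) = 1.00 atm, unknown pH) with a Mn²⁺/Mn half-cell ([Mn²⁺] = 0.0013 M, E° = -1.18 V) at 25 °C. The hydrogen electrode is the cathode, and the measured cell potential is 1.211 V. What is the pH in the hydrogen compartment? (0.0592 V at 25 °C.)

E°_cell = 1.18 V and n = 2.
log Q = n(E° − E)/0.0592 = 2×(1.18 − 1.211)/0.0592 = -1.047.
With Q = [Mn²⁺]·P(H₂) / [H⁺]^2, solving for [H⁺] gives log[H⁺] = -0.919, so pH = 0.92.

pH = 0.92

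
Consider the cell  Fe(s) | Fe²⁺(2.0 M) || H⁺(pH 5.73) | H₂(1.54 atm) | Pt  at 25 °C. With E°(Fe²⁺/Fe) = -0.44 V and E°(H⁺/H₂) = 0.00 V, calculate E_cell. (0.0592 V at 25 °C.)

The hydrogen couple is the cathode, so E°_cell = 0.44 V; n = 2.
[H⁺] = 10^(−5.73) = 1.9 × 10^-6 M, and Q = [Fe²⁺]·P(H₂) / [H⁺]^2 = 8.88 × 10^11.
E = E° − (0.0592/2) log Q = 0.44 − (0.0592/2)(11.949) = 0.086 V.

0.086 V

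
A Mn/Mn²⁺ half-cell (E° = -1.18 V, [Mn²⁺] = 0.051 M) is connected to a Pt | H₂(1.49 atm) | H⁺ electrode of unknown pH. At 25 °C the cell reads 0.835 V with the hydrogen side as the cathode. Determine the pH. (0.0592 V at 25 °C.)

pH = 6.39

E°_cell = 1.18 V and n = 2.
log Q = n(E° − E)/0.0592 = 2×(1.18 − 0.835)/0.0592 = 11.655.
With Q = [Mn²⁺]·P(H₂) / [H⁺]^2, solving for [H⁺] gives log[H⁺] = -6.387, so pH = 6.39.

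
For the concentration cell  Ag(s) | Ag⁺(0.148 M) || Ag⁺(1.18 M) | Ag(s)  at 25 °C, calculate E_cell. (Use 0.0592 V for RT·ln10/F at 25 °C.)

Both half-cells are Ag⁺/Ag, so E°_cell = 0. The concentrated side is the cathode; the cell reaction moves Ag⁺ from high to low concentration with n = 1.
Q = [Ag⁺]_dilute/[Ag⁺]_conc = 0.148/1.18 = 0.125.
E = 0 − (0.0592/1) log Q = −(0.0592/1)(-0.902) = 0.0534 V.

0.053 V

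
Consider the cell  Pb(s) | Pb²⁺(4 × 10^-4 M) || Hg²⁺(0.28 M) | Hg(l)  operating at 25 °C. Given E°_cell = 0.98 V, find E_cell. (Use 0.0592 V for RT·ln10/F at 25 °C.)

1.06 V

Balancing electrons gives n = 2; the reaction quotient is Q = [Pb²⁺]/[Hg²⁺] = 0.00143.
At 25 °C, E = E° − (0.0592/n) log Q = 0.98 − (0.0592/2)(-2.845) = 0.980 + 0.084 = 1.064 V.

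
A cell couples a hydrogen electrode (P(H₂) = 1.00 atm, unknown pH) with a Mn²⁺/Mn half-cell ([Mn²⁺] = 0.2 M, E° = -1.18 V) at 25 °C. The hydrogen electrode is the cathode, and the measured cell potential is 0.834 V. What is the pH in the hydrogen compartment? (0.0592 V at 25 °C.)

E°_cell = 1.18 V and n = 2.
log Q = n(E° − E)/0.0592 = 2×(1.18 − 0.834)/0.0592 = 11.689.
With Q = [Mn²⁺]·P(H₂) / [H⁺]^2, solving for [H⁺] gives log[H⁺] = -6.194, so pH = 6.19.

pH = 6.19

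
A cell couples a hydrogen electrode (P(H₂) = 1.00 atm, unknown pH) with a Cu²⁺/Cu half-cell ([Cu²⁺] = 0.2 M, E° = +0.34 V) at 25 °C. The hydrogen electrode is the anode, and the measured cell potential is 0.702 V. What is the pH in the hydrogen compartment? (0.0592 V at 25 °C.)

E°_cell = 0.34 V and n = 2.
log Q = n(E° − E)/0.0592 = 2×(0.34 − 0.702)/0.0592 = -12.230.
With Q = [H⁺]^2 / ([Cu²⁺]·P(H₂)), solving for [H⁺] gives log[H⁺] = -6.464, so pH = 6.46.

pH = 6.46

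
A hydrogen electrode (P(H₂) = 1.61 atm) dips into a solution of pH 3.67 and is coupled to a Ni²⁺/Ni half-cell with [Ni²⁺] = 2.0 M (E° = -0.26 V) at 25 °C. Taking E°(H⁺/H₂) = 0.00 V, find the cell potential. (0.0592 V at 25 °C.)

The hydrogen couple is the cathode, so E°_cell = 0.26 V; n = 2.
[H⁺] = 10^(−3.67) = 2.1 × 10^-4 M, and Q = [Ni²⁺]·P(H₂) / [H⁺]^2 = 7.04 × 10^7.
E = E° − (0.0592/2) log Q = 0.26 − (0.0592/2)(7.848) = 0.028 V.

0.028 V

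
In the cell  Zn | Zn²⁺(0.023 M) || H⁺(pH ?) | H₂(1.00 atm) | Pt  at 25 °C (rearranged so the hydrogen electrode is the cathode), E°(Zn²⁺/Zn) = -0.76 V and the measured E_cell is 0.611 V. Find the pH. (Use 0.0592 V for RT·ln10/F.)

E°_cell = 0.76 V and n = 2.
log Q = n(E° − E)/0.0592 = 2×(0.76 − 0.611)/0.0592 = 5.034.
With Q = [Zn²⁺]·P(H₂) / [H⁺]^2, solving for [H⁺] gives log[H⁺] = -3.336, so pH = 3.34.

pH = 3.34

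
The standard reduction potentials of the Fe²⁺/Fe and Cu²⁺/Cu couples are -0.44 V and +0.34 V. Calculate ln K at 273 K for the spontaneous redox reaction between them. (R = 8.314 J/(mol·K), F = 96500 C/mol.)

ln K = 66.3

E°_cell = +0.34 − (-0.44) = 0.78 V, with n = 2 electrons transferred.
At equilibrium E = 0, so the Nernst equation gives ln K = nFE°/RT = (2)(96500)(0.78)/((8.314)(273)) = 66.33.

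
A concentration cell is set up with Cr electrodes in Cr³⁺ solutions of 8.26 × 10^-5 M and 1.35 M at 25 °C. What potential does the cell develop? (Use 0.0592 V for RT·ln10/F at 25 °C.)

Both half-cells are Cr³⁺/Cr, so E°_cell = 0. The concentrated side is the cathode; the cell reaction moves Cr³⁺ from high to low concentration with n = 3.
Q = [Cr³⁺]_dilute/[Cr³⁺]_conc = 8.26 × 10^-5/1.35 = 6.12 × 10^-5.
E = 0 − (0.0592/3) log Q = −(0.0592/3)(-4.213) = 0.0831 V.

0.083 V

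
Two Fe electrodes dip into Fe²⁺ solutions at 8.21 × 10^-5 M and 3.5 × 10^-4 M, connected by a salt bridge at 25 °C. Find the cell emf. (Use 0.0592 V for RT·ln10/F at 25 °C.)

0.019 V

Both half-cells are Fe²⁺/Fe, so E°_cell = 0. The concentrated side is the cathode; the cell reaction moves Fe²⁺ from high to low concentration with n = 2.
Q = [Fe²⁺]_dilute/[Fe²⁺]_conc = 8.21 × 10^-5/3.5 × 10^-4 = 0.235.
E = 0 − (0.0592/2) log Q = −(0.0592/2)(-0.630) = 0.0186 V.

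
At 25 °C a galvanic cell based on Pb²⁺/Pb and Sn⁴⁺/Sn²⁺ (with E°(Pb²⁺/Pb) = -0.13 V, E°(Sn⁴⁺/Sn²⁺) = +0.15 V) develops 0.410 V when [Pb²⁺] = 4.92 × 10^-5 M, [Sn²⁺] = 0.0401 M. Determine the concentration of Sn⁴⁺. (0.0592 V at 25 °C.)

From the Nernst equation, log Q = n(E° − E)/0.0592 = 2(0.28 − 0.410)/0.0592 = -4.392, so Q = 4.06 × 10^-5.
With Q = [Pb²⁺]·[Sn²⁺]/[Sn⁴⁺] and the known concentrations, [Sn⁴⁺] in the denominator gives [Sn⁴⁺] = 0.049 M.

0.049 M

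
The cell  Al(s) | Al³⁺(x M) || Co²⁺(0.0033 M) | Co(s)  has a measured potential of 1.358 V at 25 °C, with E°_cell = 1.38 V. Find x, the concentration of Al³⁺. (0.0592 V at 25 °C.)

From the Nernst equation, log Q = n(E° − E)/0.0592 = 6(1.38 − 1.358)/0.0592 = 2.230, so Q = 170.
With Q = [Al³⁺]^2/[Co²⁺]^3 and the known concentrations, [Al³⁺]^2 in the numerator gives [Al³⁺] = 0.0025 M.

0.0025 M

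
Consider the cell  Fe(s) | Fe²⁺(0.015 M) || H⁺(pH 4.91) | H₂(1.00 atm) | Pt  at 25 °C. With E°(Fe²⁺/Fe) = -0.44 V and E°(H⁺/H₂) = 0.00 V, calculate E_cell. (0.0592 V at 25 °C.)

The hydrogen couple is the cathode, so E°_cell = 0.44 V; n = 2.
[H⁺] = 10^(−4.91) = 1.2 × 10^-5 M, and Q = [Fe²⁺]·P(H₂) / [H⁺]^2 = 9.91 × 10^7.
E = E° − (0.0592/2) log Q = 0.44 − (0.0592/2)(7.996) = 0.203 V.

0.20 V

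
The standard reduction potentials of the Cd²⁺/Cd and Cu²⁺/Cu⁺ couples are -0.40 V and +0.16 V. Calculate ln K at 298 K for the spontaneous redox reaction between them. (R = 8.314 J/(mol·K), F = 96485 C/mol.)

E°_cell = +0.16 − (-0.40) = 0.56 V, with n = 2 electrons transferred.
At equilibrium E = 0, so the Nernst equation gives ln K = nFE°/RT = (2)(96485)(0.56)/((8.314)(298)) = 43.62.

ln K = 43.6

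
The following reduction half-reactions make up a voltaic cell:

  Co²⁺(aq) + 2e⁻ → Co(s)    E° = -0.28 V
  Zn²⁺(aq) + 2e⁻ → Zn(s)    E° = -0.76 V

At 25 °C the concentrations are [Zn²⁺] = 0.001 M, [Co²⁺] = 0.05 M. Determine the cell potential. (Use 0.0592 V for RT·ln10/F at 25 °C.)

The Co²⁺/Co couple has the higher reduction potential and acts as the cathode, so E°_cell = -0.28 − (-0.76) = 0.48 V.
Balancing electrons gives n = 2; the reaction quotient is Q = [Zn²⁺]/[Co²⁺] = 0.0200.
At 25 °C, E = E° − (0.0592/n) log Q = 0.48 − (0.0592/2)(-1.699) = 0.480 + 0.050 = 0.530 V.

0.530 V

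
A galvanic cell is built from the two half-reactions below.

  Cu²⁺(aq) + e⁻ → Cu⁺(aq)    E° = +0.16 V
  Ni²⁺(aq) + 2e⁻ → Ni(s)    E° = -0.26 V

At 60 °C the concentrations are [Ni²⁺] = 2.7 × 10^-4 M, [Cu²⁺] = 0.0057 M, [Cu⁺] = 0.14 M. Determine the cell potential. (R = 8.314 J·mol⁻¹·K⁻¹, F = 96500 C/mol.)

The Cu²⁺/Cu⁺ couple has the higher reduction potential and acts as the cathode, so E°_cell = +0.16 − (-0.26) = 0.42 V.
Balancing electrons gives n = 2; the reaction quotient is Q = [Ni²⁺]·[Cu⁺]^2/[Cu²⁺]^2 = 0.163.
E = E° − (RT/nF) ln Q = 0.42 − (8.314×333)/(2×96500) × (-1.815) = 0.420 + 0.026 = 0.446 V.

0.446 V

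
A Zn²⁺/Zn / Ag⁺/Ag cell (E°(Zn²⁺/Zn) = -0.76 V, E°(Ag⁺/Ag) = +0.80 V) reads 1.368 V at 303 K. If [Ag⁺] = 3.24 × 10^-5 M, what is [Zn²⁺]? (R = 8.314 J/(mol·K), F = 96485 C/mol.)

From the Nernst equation, ln Q = nF(E° − E)/RT = 2×96485×(1.56 − 1.368)/(8.314×303) = 14.707, so Q = 2.44 × 10^6.
With Q = [Zn²⁺]/[Ag⁺]^2 and the known concentrations, [Zn²⁺] in the numerator gives [Zn²⁺] = 0.0026 M.

0.0026 M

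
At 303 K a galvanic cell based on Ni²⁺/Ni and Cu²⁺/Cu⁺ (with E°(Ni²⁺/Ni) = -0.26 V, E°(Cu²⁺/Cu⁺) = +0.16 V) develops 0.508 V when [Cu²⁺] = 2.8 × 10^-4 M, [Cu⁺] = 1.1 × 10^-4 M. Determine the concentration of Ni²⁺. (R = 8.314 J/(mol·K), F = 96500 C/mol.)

From the Nernst equation, ln Q = nF(E° − E)/RT = 2×96500×(0.42 − 0.508)/(8.314×303) = -6.742, so Q = 0.00118.
With Q = [Ni²⁺]·[Cu⁺]^2/[Cu²⁺]^2 and the known concentrations, [Ni²⁺] in the numerator gives [Ni²⁺] = 0.0076 M.

0.0076 M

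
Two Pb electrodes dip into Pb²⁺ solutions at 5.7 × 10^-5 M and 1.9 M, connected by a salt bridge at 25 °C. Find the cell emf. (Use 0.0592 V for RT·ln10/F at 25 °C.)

0.13 V

Both half-cells are Pb²⁺/Pb, so E°_cell = 0. The concentrated side is the cathode; the cell reaction moves Pb²⁺ from high to low concentration with n = 2.
Q = [Pb²⁺]_dilute/[Pb²⁺]_conc = 5.7 × 10^-5/1.9 = 3 × 10^-5.
E = 0 − (0.0592/2) log Q = −(0.0592/2)(-4.523) = 0.1339 V.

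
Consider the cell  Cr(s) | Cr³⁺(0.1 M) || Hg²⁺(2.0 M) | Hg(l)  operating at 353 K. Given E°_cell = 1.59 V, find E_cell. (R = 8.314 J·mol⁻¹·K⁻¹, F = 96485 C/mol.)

Balancing electrons gives n = 6; the reaction quotient is Q = [Cr³⁺]^2/[Hg²⁺]^3 = 0.00125.
E = E° − (RT/nF) ln Q = 1.59 − (8.314×353)/(6×96485) × (-6.685) = 1.590 + 0.034 = 1.624 V.

1.62 V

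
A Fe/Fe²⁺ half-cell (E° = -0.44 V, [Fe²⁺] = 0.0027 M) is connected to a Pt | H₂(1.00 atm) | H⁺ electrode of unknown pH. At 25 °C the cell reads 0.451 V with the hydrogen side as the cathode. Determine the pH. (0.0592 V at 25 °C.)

pH = 1.10

E°_cell = 0.44 V and n = 2.
log Q = n(E° − E)/0.0592 = 2×(0.44 − 0.451)/0.0592 = -0.372.
With Q = [Fe²⁺]·P(H₂) / [H⁺]^2, solving for [H⁺] gives log[H⁺] = -1.099, so pH = 1.10.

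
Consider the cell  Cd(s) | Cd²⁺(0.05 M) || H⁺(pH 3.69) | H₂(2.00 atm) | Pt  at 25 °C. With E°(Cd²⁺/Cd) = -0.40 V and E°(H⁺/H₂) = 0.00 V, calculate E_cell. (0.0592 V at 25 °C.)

The hydrogen couple is the cathode, so E°_cell = 0.40 V; n = 2.
[H⁺] = 10^(−3.69) = 2 × 10^-4 M, and Q = [Cd²⁺]·P(H₂) / [H⁺]^2 = 2.4 × 10^6.
E = E° − (0.0592/2) log Q = 0.40 − (0.0592/2)(6.380) = 0.211 V.

0.21 V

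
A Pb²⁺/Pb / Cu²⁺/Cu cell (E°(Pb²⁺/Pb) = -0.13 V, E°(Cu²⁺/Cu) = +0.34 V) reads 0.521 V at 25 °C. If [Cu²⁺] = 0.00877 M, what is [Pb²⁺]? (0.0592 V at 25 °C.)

From the Nernst equation, log Q = n(E° − E)/0.0592 = 2(0.47 − 0.521)/0.0592 = -1.723, so Q = 0.0189.
With Q = [Pb²⁺]/[Cu²⁺] and the known concentrations, [Pb²⁺] in the numerator gives [Pb²⁺] = 1.7 × 10^-4 M.

1.7 × 10^-4 M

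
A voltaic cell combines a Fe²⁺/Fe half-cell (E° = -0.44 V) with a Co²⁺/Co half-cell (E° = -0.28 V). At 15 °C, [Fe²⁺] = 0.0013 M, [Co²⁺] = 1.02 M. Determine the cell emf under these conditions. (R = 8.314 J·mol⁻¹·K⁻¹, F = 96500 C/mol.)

0.243 V

The Co²⁺/Co couple has the higher reduction potential and acts as the cathode, so E°_cell = -0.28 − (-0.44) = 0.16 V.
Balancing electrons gives n = 2; the reaction quotient is Q = [Fe²⁺]/[Co²⁺] = 0.00127.
E = E° − (RT/nF) ln Q = 0.16 − (8.314×288)/(2×96500) × (-6.665) = 0.160 + 0.083 = 0.243 V.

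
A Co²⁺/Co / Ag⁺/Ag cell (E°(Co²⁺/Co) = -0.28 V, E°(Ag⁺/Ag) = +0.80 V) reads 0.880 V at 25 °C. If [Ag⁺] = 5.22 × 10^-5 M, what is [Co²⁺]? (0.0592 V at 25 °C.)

0.016 M

From the Nernst equation, log Q = n(E° − E)/0.0592 = 2(1.08 − 0.880)/0.0592 = 6.757, so Q = 5.71 × 10^6.
With Q = [Co²⁺]/[Ag⁺]^2 and the known concentrations, [Co²⁺] in the numerator gives [Co²⁺] = 0.016 M.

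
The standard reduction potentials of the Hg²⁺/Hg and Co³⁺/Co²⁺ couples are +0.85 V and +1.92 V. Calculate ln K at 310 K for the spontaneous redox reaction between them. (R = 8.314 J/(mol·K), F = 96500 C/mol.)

E°_cell = +1.92 − (+0.85) = 1.07 V, with n = 2 electrons transferred.
At equilibrium E = 0, so the Nernst equation gives ln K = nFE°/RT = (2)(96500)(1.07)/((8.314)(310)) = 80.13.

ln K = 80.1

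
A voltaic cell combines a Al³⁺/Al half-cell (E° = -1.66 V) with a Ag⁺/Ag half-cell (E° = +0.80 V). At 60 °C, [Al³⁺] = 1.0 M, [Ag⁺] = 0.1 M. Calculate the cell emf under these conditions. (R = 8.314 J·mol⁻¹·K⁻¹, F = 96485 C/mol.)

The Ag⁺/Ag couple has the higher reduction potential and acts as the cathode, so E°_cell = +0.80 − (-1.66) = 2.46 V.
Balancing electrons gives n = 3; the reaction quotient is Q = [Al³⁺]/[Ag⁺]^3 = 1000.
E = E° − (RT/nF) ln Q = 2.46 − (8.314×333)/(3×96485) × (6.908) = 2.460 − 0.066 = 2.394 V.

2.39 V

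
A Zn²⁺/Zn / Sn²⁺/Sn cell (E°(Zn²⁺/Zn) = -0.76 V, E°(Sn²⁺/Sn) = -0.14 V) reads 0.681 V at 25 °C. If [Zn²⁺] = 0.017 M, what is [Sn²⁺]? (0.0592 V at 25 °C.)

From the Nernst equation, log Q = n(E° − E)/0.0592 = 2(0.62 − 0.681)/0.0592 = -2.061, so Q = 0.00869.
With Q = [Zn²⁺]/[Sn²⁺] and the known concentrations, [Sn²⁺] in the denominator gives [Sn²⁺] = 2.0 M.

2.0 M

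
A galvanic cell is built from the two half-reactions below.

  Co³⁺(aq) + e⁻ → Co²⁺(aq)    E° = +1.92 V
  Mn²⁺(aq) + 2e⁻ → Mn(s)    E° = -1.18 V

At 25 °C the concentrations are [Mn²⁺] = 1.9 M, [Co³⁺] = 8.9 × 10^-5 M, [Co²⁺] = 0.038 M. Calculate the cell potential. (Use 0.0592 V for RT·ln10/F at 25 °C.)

2.94 V

The Co³⁺/Co²⁺ couple has the higher reduction potential and acts as the cathode, so E°_cell = +1.92 − (-1.18) = 3.10 V.
Balancing electrons gives n = 2; the reaction quotient is Q = [Mn²⁺]·[Co²⁺]^2/[Co³⁺]^2 = 3.46 × 10^5.
At 25 °C, E = E° − (0.0592/n) log Q = 3.10 − (0.0592/2)(5.540) = 3.100 − 0.164 = 2.936 V.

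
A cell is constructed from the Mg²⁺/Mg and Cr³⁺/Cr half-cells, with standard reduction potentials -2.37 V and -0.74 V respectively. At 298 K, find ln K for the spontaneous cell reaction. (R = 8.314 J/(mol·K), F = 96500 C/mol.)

ln K = 380.9

E°_cell = -0.74 − (-2.37) = 1.63 V, with n = 6 electrons transferred.
At equilibrium E = 0, so the Nernst equation gives ln K = nFE°/RT = (6)(96500)(1.63)/((8.314)(298)) = 380.93.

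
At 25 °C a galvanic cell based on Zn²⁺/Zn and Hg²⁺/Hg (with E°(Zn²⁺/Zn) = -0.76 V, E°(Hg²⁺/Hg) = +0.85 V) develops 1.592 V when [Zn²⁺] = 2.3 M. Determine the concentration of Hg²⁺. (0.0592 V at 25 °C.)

0.57 M

From the Nernst equation, log Q = n(E° − E)/0.0592 = 2(1.61 − 1.592)/0.0592 = 0.608, so Q = 4.06.
With Q = [Zn²⁺]/[Hg²⁺] and the known concentrations, [Hg²⁺] in the denominator gives [Hg²⁺] = 0.57 M.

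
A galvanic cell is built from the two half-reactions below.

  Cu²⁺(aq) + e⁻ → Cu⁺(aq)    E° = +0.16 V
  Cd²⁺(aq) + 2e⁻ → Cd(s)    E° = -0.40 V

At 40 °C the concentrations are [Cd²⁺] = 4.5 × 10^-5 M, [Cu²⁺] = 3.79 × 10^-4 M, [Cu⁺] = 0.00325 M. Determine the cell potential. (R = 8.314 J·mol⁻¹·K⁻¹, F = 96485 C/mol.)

The Cu²⁺/Cu⁺ couple has the higher reduction potential and acts as the cathode, so E°_cell = +0.16 − (-0.40) = 0.56 V.
Balancing electrons gives n = 2; the reaction quotient is Q = [Cd²⁺]·[Cu⁺]^2/[Cu²⁺]^2 = 0.00331.
E = E° − (RT/nF) ln Q = 0.56 − (8.314×313)/(2×96485) × (-5.711) = 0.560 + 0.077 = 0.637 V.

0.637 V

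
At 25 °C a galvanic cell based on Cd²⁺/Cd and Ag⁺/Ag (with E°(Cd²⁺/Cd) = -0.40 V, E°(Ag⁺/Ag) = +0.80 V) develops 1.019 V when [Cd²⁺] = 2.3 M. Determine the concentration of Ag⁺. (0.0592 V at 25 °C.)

0.0013 M

From the Nernst equation, log Q = n(E° − E)/0.0592 = 2(1.20 − 1.019)/0.0592 = 6.115, so Q = 1.3 × 10^6.
With Q = [Cd²⁺]/[Ag⁺]^2 and the known concentrations, [Ag⁺]^2 in the denominator gives [Ag⁺] = 0.0013 M.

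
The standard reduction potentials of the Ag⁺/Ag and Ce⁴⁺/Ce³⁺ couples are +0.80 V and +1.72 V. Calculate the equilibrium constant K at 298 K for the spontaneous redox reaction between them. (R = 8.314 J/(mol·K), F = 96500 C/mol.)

E°_cell = +1.72 − (+0.80) = 0.92 V, with n = 1 electron transferred.
At equilibrium E = 0, so the Nernst equation gives ln K = nFE°/RT = (1)(96500)(0.92)/((8.314)(298)) = 35.83.
K = e^35.83 = 3.6 × 10^15.

3.6 × 10^15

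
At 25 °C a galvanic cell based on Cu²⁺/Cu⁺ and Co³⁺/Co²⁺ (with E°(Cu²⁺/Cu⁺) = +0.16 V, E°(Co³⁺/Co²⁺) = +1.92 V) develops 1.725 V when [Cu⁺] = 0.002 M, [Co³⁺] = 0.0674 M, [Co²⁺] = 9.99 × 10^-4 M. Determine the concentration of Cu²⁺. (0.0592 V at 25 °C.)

From the Nernst equation, log Q = n(E° − E)/0.0592 = 1(1.76 − 1.725)/0.0592 = 0.591, so Q = 3.90.
With Q = [Cu²⁺]·[Co²⁺]/([Cu⁺]·[Co³⁺]) and the known concentrations, [Cu²⁺] in the numerator gives [Cu²⁺] = 0.53 M.

0.53 M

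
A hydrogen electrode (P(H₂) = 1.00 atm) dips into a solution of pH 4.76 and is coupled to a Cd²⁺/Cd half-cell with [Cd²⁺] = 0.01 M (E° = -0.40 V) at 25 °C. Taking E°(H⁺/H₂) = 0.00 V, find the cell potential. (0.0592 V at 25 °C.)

The hydrogen couple is the cathode, so E°_cell = 0.40 V; n = 2.
[H⁺] = 10^(−4.76) = 1.7 × 10^-5 M, and Q = [Cd²⁺]·P(H₂) / [H⁺]^2 = 3.31 × 10^7.
E = E° − (0.0592/2) log Q = 0.40 − (0.0592/2)(7.520) = 0.177 V.

0.18 V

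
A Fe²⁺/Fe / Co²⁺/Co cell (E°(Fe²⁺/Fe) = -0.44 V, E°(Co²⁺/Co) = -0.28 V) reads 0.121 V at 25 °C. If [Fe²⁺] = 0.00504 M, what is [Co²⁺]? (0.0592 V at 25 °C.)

From the Nernst equation, log Q = n(E° − E)/0.0592 = 2(0.16 − 0.121)/0.0592 = 1.318, so Q = 20.8.
With Q = [Fe²⁺]/[Co²⁺] and the known concentrations, [Co²⁺] in the denominator gives [Co²⁺] = 2.4 × 10^-4 M.

2.4 × 10^-4 M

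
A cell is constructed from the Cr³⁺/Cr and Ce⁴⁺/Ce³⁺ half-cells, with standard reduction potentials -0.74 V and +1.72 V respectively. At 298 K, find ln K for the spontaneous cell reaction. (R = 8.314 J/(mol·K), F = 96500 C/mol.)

ln K = 287.4

E°_cell = +1.72 − (-0.74) = 2.46 V, with n = 3 electrons transferred.
At equilibrium E = 0, so the Nernst equation gives ln K = nFE°/RT = (3)(96500)(2.46)/((8.314)(298)) = 287.45.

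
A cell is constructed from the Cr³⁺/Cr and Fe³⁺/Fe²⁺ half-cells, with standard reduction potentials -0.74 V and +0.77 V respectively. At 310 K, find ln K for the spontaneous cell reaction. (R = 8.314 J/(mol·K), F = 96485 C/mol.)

E°_cell = +0.77 − (-0.74) = 1.51 V, with n = 3 electrons transferred.
At equilibrium E = 0, so the Nernst equation gives ln K = nFE°/RT = (3)(96485)(1.51)/((8.314)(310)) = 169.58.

ln K = 169.6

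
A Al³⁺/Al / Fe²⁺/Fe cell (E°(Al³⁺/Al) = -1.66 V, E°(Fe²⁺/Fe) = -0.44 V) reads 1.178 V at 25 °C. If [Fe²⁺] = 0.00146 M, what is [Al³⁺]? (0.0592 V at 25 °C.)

0.0075 M

From the Nernst equation, log Q = n(E° − E)/0.0592 = 6(1.22 − 1.178)/0.0592 = 4.257, so Q = 1.81 × 10^4.
With Q = [Al³⁺]^2/[Fe²⁺]^3 and the known concentrations, [Al³⁺]^2 in the numerator gives [Al³⁺] = 0.0075 M.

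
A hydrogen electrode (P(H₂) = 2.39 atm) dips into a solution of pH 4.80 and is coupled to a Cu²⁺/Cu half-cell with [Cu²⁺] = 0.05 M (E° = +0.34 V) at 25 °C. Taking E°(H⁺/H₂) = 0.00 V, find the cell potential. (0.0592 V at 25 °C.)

0.60 V

The Cu²⁺/Cu couple is the cathode, so E°_cell = 0.34 V; n = 2.
[H⁺] = 10^(−4.80) = 1.6 × 10^-5 M, and Q = [H⁺]^2 / ([Cu²⁺]·P(H₂)) = 2.1 × 10^-9.
E = E° − (0.0592/2) log Q = 0.34 − (0.0592/2)(-8.677) = 0.597 V.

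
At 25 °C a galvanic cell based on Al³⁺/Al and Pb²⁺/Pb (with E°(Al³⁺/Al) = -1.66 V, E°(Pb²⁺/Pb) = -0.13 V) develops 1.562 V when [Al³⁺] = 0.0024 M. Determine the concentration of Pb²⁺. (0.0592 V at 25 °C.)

0.22 M

From the Nernst equation, log Q = n(E° − E)/0.0592 = 6(1.53 − 1.562)/0.0592 = -3.243, so Q = 5.71 × 10^-4.
With Q = [Al³⁺]^2/[Pb²⁺]^3 and the known concentrations, [Pb²⁺]^3 in the denominator gives [Pb²⁺] = 0.22 M.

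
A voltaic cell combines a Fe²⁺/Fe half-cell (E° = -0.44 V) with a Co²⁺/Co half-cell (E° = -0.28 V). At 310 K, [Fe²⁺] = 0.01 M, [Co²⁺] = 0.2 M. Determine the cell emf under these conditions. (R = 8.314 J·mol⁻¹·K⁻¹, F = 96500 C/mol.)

0.200 V

The Co²⁺/Co couple has the higher reduction potential and acts as the cathode, so E°_cell = -0.28 − (-0.44) = 0.16 V.
Balancing electrons gives n = 2; the reaction quotient is Q = [Fe²⁺]/[Co²⁺] = 0.0500.
E = E° − (RT/nF) ln Q = 0.16 − (8.314×310)/(2×96500) × (-2.996) = 0.160 + 0.040 = 0.200 V.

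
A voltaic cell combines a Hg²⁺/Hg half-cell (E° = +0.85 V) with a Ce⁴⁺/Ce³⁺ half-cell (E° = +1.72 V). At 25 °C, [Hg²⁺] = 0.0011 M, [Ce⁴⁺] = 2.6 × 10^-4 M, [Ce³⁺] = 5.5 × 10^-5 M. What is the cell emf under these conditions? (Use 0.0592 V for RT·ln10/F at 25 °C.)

0.998 V

The Ce⁴⁺/Ce³⁺ couple has the higher reduction potential and acts as the cathode, so E°_cell = +1.72 − (+0.85) = 0.87 V.
Balancing electrons gives n = 2; the reaction quotient is Q = [Hg²⁺]·[Ce³⁺]^2/[Ce⁴⁺]^2 = 4.92 × 10^-5.
At 25 °C, E = E° − (0.0592/n) log Q = 0.87 − (0.0592/2)(-4.308) = 0.870 + 0.128 = 0.998 V.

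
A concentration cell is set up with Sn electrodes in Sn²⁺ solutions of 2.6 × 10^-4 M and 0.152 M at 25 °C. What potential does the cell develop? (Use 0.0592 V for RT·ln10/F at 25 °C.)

Both half-cells are Sn²⁺/Sn, so E°_cell = 0. The concentrated side is the cathode; the cell reaction moves Sn²⁺ from high to low concentration with n = 2.
Q = [Sn²⁺]_dilute/[Sn²⁺]_conc = 2.6 × 10^-4/0.152 = 0.00171.
E = 0 − (0.0592/2) log Q = −(0.0592/2)(-2.767) = 0.0819 V.

0.082 V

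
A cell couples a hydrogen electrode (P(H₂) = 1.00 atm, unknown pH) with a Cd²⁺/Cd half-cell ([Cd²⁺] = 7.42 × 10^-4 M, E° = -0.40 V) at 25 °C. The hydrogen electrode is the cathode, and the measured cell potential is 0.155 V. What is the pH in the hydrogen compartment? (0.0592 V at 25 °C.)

E°_cell = 0.40 V and n = 2.
log Q = n(E° − E)/0.0592 = 2×(0.40 − 0.155)/0.0592 = 8.277.
With Q = [Cd²⁺]·P(H₂) / [H⁺]^2, solving for [H⁺] gives log[H⁺] = -5.703, so pH = 5.70.

pH = 5.70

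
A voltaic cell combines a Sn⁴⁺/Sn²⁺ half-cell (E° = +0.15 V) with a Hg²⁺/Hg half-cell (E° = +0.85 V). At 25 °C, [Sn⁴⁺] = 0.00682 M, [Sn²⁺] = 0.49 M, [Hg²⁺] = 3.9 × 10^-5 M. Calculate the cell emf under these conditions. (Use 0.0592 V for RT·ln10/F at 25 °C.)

0.624 V

The Hg²⁺/Hg couple has the higher reduction potential and acts as the cathode, so E°_cell = +0.85 − (+0.15) = 0.70 V.
Balancing electrons gives n = 2; the reaction quotient is Q = [Sn⁴⁺]/([Sn²⁺]·[Hg²⁺]) = 357.
At 25 °C, E = E° − (0.0592/n) log Q = 0.70 − (0.0592/2)(2.553) = 0.700 − 0.076 = 0.624 V.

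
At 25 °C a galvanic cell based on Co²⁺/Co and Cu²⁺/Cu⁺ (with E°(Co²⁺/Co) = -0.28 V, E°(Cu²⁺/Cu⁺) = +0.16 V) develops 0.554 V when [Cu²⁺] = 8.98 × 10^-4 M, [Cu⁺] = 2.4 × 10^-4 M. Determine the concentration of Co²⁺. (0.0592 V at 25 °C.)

From the Nernst equation, log Q = n(E° − E)/0.0592 = 2(0.44 − 0.554)/0.0592 = -3.851, so Q = 1.41 × 10^-4.
With Q = [Co²⁺]·[Cu⁺]^2/[Cu²⁺]^2 and the known concentrations, [Co²⁺] in the numerator gives [Co²⁺] = 0.002 M.

0.002 M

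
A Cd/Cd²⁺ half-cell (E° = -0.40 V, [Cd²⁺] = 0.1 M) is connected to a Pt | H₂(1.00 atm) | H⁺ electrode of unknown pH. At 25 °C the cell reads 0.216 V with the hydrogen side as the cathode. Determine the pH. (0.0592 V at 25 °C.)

pH = 3.61

E°_cell = 0.40 V and n = 2.
log Q = n(E° − E)/0.0592 = 2×(0.40 − 0.216)/0.0592 = 6.216.
With Q = [Cd²⁺]·P(H₂) / [H⁺]^2, solving for [H⁺] gives log[H⁺] = -3.608, so pH = 3.61.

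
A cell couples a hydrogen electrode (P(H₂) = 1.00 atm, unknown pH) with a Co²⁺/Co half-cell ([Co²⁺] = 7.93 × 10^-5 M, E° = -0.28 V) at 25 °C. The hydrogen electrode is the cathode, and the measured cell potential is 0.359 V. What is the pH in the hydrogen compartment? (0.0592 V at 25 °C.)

pH = 0.72

E°_cell = 0.28 V and n = 2.
log Q = n(E° − E)/0.0592 = 2×(0.28 − 0.359)/0.0592 = -2.669.
With Q = [Co²⁺]·P(H₂) / [H⁺]^2, solving for [H⁺] gives log[H⁺] = -0.716, so pH = 0.72.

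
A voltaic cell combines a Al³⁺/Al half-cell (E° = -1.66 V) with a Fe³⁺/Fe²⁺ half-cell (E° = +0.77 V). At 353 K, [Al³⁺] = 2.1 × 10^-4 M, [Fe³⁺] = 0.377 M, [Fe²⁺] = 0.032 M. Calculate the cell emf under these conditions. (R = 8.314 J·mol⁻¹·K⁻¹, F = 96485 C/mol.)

2.59 V

The Fe³⁺/Fe²⁺ couple has the higher reduction potential and acts as the cathode, so E°_cell = +0.77 − (-1.66) = 2.43 V.
Balancing electrons gives n = 3; the reaction quotient is Q = [Al³⁺]·[Fe²⁺]^3/[Fe³⁺]^3 = 1.28 × 10^-7.
E = E° − (RT/nF) ln Q = 2.43 − (8.314×353)/(3×96485) × (-15.868) = 2.430 + 0.161 = 2.591 V.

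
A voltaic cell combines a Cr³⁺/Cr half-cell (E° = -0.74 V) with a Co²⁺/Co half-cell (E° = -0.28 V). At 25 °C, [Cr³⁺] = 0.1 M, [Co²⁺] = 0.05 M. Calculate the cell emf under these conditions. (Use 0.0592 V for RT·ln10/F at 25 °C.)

The Co²⁺/Co couple has the higher reduction potential and acts as the cathode, so E°_cell = -0.28 − (-0.74) = 0.46 V.
Balancing electrons gives n = 6; the reaction quotient is Q = [Cr³⁺]^2/[Co²⁺]^3 = 80.0.
At 25 °C, E = E° − (0.0592/n) log Q = 0.46 − (0.0592/6)(1.903) = 0.460 − 0.019 = 0.441 V.

0.441 V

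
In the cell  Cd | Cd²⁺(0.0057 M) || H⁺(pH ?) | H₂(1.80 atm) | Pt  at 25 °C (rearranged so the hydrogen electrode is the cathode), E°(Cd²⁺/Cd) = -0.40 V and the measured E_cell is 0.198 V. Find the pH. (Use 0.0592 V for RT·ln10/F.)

E°_cell = 0.40 V and n = 2.
log Q = n(E° − E)/0.0592 = 2×(0.40 − 0.198)/0.0592 = 6.824.
With Q = [Cd²⁺]·P(H₂) / [H⁺]^2, solving for [H⁺] gives log[H⁺] = -4.407, so pH = 4.41.

pH = 4.41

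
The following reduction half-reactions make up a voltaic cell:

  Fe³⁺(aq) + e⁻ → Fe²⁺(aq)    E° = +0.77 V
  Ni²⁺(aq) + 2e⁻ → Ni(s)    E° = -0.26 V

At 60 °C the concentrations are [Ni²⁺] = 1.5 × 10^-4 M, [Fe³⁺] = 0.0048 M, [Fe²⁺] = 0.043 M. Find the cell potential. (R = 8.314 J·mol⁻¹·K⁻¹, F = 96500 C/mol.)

1.09 V

The Fe³⁺/Fe²⁺ couple has the higher reduction potential and acts as the cathode, so E°_cell = +0.77 − (-0.26) = 1.03 V.
Balancing electrons gives n = 2; the reaction quotient is Q = [Ni²⁺]·[Fe²⁺]^2/[Fe³⁺]^2 = 0.0120.
E = E° − (RT/nF) ln Q = 1.03 − (8.314×333)/(2×96500) × (-4.420) = 1.030 + 0.063 = 1.093 V.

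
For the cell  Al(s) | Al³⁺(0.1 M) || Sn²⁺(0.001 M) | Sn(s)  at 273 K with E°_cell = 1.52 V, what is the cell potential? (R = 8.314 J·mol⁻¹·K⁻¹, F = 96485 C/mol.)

Balancing electrons gives n = 6; the reaction quotient is Q = [Al³⁺]^2/[Sn²⁺]^3 = 1 × 10^7.
E = E° − (RT/nF) ln Q = 1.52 − (8.314×273)/(6×96485) × (16.118) = 1.520 − 0.063 = 1.457 V.

1.46 V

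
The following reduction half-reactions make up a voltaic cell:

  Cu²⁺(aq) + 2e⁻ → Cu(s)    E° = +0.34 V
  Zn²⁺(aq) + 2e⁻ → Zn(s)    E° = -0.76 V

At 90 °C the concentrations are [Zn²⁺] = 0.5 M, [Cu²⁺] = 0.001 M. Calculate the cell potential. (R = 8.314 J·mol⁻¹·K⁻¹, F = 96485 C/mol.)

The Cu²⁺/Cu couple has the higher reduction potential and acts as the cathode, so E°_cell = +0.34 − (-0.76) = 1.10 V.
Balancing electrons gives n = 2; the reaction quotient is Q = [Zn²⁺]/[Cu²⁺] = 500.
E = E° − (RT/nF) ln Q = 1.10 − (8.314×363)/(2×96485) × (6.215) = 1.100 − 0.097 = 1.003 V.

1.00 V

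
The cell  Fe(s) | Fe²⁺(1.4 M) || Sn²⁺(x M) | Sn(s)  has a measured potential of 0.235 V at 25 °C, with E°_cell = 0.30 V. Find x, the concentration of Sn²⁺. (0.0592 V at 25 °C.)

From the Nernst equation, log Q = n(E° − E)/0.0592 = 2(0.30 − 0.235)/0.0592 = 2.196, so Q = 157.
With Q = [Fe²⁺]/[Sn²⁺] and the known concentrations, [Sn²⁺] in the denominator gives [Sn²⁺] = 0.0089 M.

0.0089 M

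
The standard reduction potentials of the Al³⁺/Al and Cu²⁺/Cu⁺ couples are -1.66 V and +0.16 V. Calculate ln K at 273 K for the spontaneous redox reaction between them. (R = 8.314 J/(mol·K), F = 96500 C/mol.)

ln K = 232.1

E°_cell = +0.16 − (-1.66) = 1.82 V, with n = 3 electrons transferred.
At equilibrium E = 0, so the Nernst equation gives ln K = nFE°/RT = (3)(96500)(1.82)/((8.314)(273)) = 232.14.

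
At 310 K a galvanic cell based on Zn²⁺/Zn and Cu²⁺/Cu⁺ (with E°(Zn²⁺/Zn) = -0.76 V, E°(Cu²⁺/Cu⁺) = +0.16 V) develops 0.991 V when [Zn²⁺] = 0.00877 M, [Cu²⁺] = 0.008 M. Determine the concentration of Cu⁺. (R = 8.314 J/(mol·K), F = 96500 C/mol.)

From the Nernst equation, ln Q = nF(E° − E)/RT = 2×96500×(0.92 − 0.991)/(8.314×310) = -5.317, so Q = 0.00491.
With Q = [Zn²⁺]·[Cu⁺]^2/[Cu²⁺]^2 and the known concentrations, [Cu⁺]^2 in the numerator gives [Cu⁺] = 0.006 M.

0.006 M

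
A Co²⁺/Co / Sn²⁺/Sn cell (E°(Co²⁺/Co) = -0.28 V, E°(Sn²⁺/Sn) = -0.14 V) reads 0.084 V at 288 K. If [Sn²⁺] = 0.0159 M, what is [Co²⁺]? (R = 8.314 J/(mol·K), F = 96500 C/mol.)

From the Nernst equation, ln Q = nF(E° − E)/RT = 2×96500×(0.14 − 0.084)/(8.314×288) = 4.514, so Q = 91.3.
With Q = [Co²⁺]/[Sn²⁺] and the known concentrations, [Co²⁺] in the numerator gives [Co²⁺] = 1.5 M.

1.5 M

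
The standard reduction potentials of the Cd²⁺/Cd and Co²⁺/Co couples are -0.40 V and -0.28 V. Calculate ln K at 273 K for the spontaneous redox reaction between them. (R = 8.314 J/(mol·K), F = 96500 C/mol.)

E°_cell = -0.28 − (-0.40) = 0.12 V, with n = 2 electrons transferred.
At equilibrium E = 0, so the Nernst equation gives ln K = nFE°/RT = (2)(96500)(0.12)/((8.314)(273)) = 10.20.

ln K = 10.2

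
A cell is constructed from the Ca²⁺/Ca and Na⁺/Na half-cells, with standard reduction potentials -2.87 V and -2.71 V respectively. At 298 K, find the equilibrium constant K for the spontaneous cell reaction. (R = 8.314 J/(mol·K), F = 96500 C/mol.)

E°_cell = -2.71 − (-2.87) = 0.16 V, with n = 2 electrons transferred.
At equilibrium E = 0, so the Nernst equation gives ln K = nFE°/RT = (2)(96500)(0.16)/((8.314)(298)) = 12.46.
K = e^12.46 = 2.6 × 10^5.

2.6 × 10^5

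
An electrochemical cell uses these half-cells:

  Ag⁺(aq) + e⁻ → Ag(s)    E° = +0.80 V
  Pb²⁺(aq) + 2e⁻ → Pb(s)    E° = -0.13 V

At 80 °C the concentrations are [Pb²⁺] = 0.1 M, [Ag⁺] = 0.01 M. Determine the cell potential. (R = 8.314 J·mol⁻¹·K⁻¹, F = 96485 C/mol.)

0.825 V

The Ag⁺/Ag couple has the higher reduction potential and acts as the cathode, so E°_cell = +0.80 − (-0.13) = 0.93 V.
Balancing electrons gives n = 2; the reaction quotient is Q = [Pb²⁺]/[Ag⁺]^2 = 1000.
E = E° − (RT/nF) ln Q = 0.93 − (8.314×353)/(2×96485) × (6.908) = 0.930 − 0.105 = 0.825 V.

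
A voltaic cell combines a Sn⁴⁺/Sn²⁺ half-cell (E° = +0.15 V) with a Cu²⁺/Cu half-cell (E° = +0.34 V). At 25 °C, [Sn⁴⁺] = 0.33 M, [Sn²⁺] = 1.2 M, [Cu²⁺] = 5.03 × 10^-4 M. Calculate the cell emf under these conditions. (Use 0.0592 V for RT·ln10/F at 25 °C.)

0.109 V

The Cu²⁺/Cu couple has the higher reduction potential and acts as the cathode, so E°_cell = +0.34 − (+0.15) = 0.19 V.
Balancing electrons gives n = 2; the reaction quotient is Q = [Sn⁴⁺]/([Sn²⁺]·[Cu²⁺]) = 547.
At 25 °C, E = E° − (0.0592/n) log Q = 0.19 − (0.0592/2)(2.738) = 0.190 − 0.081 = 0.109 V.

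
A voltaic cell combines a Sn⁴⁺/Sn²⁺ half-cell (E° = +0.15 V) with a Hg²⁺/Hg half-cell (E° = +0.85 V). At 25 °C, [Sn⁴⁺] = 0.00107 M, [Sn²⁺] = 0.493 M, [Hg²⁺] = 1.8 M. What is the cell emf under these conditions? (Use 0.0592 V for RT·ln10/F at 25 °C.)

The Hg²⁺/Hg couple has the higher reduction potential and acts as the cathode, so E°_cell = +0.85 − (+0.15) = 0.70 V.
Balancing electrons gives n = 2; the reaction quotient is Q = [Sn⁴⁺]/([Sn²⁺]·[Hg²⁺]) = 0.00121.
At 25 °C, E = E° − (0.0592/n) log Q = 0.70 − (0.0592/2)(-2.919) = 0.700 + 0.086 = 0.786 V.

0.786 V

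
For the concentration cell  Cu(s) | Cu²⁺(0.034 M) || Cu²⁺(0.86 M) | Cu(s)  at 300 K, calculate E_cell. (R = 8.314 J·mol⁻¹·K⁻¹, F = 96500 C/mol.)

0.042 V

Both half-cells are Cu²⁺/Cu, so E°_cell = 0. The concentrated side is the cathode; the cell reaction moves Cu²⁺ from high to low concentration with n = 2.
Q = [Cu²⁺]_dilute/[Cu²⁺]_conc = 0.034/0.86 = 0.0395.
E = 0 − (RT/nF) ln Q = −((8.314×300)/(2×96500))(-3.231) = 0.0418 V.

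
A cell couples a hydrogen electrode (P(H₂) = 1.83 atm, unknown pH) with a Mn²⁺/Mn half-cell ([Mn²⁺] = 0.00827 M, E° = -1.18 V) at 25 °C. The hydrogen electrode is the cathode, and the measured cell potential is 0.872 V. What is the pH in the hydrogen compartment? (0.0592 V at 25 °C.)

E°_cell = 1.18 V and n = 2.
log Q = n(E° − E)/0.0592 = 2×(1.18 − 0.872)/0.0592 = 10.405.
With Q = [Mn²⁺]·P(H₂) / [H⁺]^2, solving for [H⁺] gives log[H⁺] = -6.113, so pH = 6.11.

pH = 6.11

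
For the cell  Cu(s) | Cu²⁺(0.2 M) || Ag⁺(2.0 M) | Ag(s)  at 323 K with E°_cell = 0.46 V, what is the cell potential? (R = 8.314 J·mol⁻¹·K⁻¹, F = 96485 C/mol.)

0.502 V

Balancing electrons gives n = 2; the reaction quotient is Q = [Cu²⁺]/[Ag⁺]^2 = 0.0500.
E = E° − (RT/nF) ln Q = 0.46 − (8.314×323)/(2×96485) × (-2.996) = 0.460 + 0.042 = 0.502 V.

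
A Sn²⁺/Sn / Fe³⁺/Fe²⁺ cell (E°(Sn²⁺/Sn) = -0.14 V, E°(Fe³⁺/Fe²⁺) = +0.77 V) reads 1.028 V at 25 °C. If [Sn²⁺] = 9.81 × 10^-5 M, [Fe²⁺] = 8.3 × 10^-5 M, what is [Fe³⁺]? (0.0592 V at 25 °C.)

8.1 × 10^-5 M

From the Nernst equation, log Q = n(E° − E)/0.0592 = 2(0.91 − 1.028)/0.0592 = -3.986, so Q = 1.03 × 10^-4.
With Q = [Sn²⁺]·[Fe²⁺]^2/[Fe³⁺]^2 and the known concentrations, [Fe³⁺]^2 in the denominator gives [Fe³⁺] = 8.1 × 10^-5 M.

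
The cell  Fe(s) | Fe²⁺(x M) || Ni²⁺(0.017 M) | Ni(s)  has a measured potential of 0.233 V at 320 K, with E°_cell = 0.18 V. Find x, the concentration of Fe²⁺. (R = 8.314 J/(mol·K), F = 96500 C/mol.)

3.6 × 10^-4 M

From the Nernst equation, ln Q = nF(E° − E)/RT = 2×96500×(0.18 − 0.233)/(8.314×320) = -3.845, so Q = 0.0214.
With Q = [Fe²⁺]/[Ni²⁺] and the known concentrations, [Fe²⁺] in the numerator gives [Fe²⁺] = 3.6 × 10^-4 M.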